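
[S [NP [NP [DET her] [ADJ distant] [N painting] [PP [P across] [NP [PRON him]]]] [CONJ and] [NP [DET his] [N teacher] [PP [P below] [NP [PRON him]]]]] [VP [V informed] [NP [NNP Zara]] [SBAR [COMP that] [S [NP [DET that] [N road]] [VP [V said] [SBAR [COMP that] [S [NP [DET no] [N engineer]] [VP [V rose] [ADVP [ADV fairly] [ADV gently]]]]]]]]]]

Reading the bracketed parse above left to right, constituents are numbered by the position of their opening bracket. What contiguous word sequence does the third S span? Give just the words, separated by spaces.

no engineer rose fairly gently

The S opening brackets appear, in order, over: "her distant painting across him and his teacher below him informed Zara that that road said that no engineer rose fairly gently"; "that road said that no engineer rose fairly gently"; "no engineer rose fairly gently". The third one spans "no engineer rose fairly gently".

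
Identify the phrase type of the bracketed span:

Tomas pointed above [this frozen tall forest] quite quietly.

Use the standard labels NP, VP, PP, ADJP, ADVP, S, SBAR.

"forest" is the head of the bracketed span, so the span is a noun phrase: NP.

NP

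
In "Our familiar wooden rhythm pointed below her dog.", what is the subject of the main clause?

The subject of the main clause is the NP immediately before the verb "pointed": "our familiar wooden rhythm".

our familiar wooden rhythm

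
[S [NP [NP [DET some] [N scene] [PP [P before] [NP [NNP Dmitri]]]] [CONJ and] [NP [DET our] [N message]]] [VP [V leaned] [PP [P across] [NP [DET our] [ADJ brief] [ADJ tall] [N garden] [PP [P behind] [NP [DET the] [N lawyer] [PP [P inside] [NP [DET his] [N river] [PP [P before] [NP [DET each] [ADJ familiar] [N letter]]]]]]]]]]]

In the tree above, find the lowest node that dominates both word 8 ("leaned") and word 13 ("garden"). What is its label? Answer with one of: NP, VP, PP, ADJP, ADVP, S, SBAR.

VP

The smallest bracket enclosing both words is [VP leaned across our brief tall garden behind the lawyer inside his river before each familiar letter], so the label is VP.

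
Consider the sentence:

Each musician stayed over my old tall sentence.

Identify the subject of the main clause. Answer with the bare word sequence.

each musician

"each musician" is the NP that combines with the VP headed by "stayed" to form the main clause — the subject.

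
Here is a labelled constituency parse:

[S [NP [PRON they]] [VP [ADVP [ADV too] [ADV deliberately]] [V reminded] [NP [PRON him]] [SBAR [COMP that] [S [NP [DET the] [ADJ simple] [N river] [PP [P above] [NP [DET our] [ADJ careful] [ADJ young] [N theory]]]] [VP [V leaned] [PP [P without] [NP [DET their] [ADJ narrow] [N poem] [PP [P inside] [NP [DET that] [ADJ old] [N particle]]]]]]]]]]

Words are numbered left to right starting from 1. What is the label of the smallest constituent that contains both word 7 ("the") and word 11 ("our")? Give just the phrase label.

NP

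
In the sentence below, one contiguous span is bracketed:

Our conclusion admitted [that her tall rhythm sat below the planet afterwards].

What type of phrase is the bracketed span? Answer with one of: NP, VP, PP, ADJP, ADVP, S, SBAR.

SBAR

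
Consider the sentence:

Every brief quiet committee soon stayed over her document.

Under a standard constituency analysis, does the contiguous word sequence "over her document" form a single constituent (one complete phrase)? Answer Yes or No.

Yes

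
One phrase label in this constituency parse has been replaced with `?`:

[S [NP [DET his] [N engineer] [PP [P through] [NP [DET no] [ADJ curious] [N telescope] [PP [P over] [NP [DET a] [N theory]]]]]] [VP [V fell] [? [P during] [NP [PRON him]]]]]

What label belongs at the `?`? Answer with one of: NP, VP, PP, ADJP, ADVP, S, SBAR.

Looking at what the `?` directly dominates — P 'during', NP — this is a prepositional phrase (PP).

PP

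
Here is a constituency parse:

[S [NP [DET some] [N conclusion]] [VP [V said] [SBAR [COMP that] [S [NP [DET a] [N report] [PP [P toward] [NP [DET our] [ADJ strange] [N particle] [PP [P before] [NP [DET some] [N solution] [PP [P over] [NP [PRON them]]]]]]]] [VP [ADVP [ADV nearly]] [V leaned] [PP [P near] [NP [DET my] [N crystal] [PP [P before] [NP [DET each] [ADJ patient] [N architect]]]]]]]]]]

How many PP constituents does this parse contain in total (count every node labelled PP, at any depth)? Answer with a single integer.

Listing each PP by its span: [PP toward our strange particle before some solution over them]; [PP before some solution over them]; [PP over them]; [PP near my crystal before each patient architect]; [PP before each patient architect] — that makes 5.

5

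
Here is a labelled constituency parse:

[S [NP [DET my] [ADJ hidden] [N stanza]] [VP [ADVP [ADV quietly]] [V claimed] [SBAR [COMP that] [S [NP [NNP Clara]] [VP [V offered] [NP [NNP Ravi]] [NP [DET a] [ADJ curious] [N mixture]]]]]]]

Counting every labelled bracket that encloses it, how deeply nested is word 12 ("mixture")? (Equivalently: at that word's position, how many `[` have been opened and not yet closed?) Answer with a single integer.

Path from the root down to the word: S → VP → SBAR → S → VP → NP → N. That is 7 enclosing brackets.

7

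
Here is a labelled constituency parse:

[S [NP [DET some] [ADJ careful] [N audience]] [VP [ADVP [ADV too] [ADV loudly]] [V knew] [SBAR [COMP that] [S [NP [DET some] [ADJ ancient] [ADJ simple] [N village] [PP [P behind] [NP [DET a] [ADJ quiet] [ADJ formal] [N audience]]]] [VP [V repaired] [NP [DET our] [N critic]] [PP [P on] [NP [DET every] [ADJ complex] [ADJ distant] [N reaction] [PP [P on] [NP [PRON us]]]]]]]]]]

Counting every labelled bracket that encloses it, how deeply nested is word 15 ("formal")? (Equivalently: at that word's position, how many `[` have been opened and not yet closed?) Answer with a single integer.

8

Counting open brackets not yet closed at "formal": [S [VP [SBAR [S [NP [PP [NP [ADJ = 8.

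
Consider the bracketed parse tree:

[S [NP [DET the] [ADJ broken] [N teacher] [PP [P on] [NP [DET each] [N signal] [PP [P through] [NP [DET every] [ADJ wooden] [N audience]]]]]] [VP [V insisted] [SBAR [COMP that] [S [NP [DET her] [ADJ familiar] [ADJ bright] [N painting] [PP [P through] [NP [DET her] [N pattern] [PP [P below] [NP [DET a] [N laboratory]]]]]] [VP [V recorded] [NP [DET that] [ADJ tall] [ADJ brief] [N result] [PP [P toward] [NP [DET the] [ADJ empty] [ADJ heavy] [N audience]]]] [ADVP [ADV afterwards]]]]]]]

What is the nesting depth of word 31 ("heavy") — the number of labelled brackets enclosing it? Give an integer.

9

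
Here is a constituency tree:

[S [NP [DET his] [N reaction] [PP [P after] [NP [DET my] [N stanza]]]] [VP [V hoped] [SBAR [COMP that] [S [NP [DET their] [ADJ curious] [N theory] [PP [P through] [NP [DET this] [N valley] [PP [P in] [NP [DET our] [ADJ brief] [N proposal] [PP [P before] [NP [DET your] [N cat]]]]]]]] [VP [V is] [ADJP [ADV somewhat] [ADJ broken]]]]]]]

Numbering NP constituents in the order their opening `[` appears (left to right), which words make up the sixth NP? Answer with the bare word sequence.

your cat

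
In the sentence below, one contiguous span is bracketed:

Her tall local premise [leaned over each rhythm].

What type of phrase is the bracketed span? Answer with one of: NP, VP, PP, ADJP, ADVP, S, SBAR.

The span is built around the verb "leaned" — a verb phrase (VP).

VP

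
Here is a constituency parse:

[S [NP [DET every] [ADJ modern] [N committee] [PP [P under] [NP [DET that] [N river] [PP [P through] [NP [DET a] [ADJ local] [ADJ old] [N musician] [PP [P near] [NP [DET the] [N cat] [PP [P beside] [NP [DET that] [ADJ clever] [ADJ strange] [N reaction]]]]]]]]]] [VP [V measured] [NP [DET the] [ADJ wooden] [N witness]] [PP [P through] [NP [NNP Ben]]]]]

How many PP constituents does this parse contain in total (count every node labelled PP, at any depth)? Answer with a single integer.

Listing each PP by its span: [PP under that river through a local old musician near the cat beside that clever strange reaction]; [PP through a local old musician near the cat beside that clever strange reaction]; [PP near the cat beside that clever strange reaction]; [PP beside that clever strange reaction]; [PP through Ben] — that makes 5.

5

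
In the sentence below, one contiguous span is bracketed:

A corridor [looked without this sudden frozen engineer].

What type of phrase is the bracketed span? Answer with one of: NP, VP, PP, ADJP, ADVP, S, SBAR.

VP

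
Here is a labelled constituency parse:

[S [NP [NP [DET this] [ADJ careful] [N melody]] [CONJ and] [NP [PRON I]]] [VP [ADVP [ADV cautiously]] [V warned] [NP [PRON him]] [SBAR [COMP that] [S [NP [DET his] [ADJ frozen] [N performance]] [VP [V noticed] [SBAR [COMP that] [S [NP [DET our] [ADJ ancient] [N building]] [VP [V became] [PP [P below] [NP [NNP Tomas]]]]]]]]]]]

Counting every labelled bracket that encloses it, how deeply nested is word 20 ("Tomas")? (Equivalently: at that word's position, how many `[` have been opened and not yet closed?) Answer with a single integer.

11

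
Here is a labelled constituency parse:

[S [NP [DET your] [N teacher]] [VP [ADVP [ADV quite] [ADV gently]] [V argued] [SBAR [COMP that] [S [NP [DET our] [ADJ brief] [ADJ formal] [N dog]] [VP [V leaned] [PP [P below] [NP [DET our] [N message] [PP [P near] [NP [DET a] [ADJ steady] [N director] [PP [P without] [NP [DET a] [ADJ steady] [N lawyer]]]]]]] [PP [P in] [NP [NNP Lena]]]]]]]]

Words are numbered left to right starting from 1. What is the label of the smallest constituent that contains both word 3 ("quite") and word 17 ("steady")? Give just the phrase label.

VP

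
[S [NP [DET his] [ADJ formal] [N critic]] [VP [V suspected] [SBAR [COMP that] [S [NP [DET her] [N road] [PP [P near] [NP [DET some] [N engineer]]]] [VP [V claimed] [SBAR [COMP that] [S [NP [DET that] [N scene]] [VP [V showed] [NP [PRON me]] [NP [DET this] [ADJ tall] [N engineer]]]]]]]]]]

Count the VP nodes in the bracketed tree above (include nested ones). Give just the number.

Scanning left to right, an opening `[VP` appears at word positions 4, 11, 15 — 3 in total.

3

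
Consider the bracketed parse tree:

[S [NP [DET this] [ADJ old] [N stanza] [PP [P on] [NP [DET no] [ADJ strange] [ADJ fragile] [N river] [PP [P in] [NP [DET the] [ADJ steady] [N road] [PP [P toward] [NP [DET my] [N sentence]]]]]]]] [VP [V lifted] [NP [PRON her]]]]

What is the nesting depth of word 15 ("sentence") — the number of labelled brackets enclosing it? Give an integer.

9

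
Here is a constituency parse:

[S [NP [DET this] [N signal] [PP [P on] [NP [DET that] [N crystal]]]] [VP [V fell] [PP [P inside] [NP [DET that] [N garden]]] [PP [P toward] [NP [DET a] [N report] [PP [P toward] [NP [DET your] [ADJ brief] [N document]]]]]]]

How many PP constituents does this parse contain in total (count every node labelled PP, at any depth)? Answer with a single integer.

4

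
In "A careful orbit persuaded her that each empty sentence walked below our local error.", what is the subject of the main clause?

a careful orbit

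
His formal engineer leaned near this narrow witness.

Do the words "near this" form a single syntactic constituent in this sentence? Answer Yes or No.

No

The smallest constituent containing the whole sequence is the prepositional phrase [PP near this narrow witness], but the sequence is only part of it — it straddles the boundary between preposition "near" and noun phrase "this narrow witness".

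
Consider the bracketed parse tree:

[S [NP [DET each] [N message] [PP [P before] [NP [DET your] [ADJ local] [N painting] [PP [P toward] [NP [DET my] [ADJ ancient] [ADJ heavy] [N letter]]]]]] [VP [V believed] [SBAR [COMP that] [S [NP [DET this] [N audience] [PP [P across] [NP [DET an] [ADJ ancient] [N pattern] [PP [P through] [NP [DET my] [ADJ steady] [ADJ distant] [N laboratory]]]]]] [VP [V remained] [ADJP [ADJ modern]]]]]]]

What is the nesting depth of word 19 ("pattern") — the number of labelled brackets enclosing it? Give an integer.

The word sits inside N, which is inside NP, inside PP, inside NP, inside S, inside SBAR, inside VP, inside S — 8 brackets in all.

8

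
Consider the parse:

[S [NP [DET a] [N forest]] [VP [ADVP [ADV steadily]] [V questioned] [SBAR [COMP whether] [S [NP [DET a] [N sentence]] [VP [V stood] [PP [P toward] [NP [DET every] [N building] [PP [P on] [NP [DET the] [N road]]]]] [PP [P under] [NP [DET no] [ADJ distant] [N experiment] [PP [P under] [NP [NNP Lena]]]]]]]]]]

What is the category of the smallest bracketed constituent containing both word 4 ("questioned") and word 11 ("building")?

VP

Word 4 lies under S → VP → V; word 11 lies under S → VP → SBAR → S → VP → PP → NP → N. The lowest shared node is the VP.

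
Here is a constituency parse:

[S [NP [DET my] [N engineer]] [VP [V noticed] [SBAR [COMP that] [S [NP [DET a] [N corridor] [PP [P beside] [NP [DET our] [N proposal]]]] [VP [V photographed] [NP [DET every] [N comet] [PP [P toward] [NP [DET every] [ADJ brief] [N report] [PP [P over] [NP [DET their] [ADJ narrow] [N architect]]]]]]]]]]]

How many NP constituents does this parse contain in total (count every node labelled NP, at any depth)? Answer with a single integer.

6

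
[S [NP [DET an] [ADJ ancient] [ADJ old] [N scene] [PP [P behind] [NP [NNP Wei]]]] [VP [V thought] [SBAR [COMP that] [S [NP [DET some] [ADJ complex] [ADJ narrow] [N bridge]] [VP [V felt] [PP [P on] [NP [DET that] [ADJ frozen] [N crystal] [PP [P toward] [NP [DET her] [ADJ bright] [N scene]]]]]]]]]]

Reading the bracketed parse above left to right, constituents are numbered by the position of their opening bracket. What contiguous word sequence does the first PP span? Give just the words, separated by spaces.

behind Wei

Opening `[PP` markers occur at word positions 5, 14, 18; the first of these opens the constituent [PP behind Wei].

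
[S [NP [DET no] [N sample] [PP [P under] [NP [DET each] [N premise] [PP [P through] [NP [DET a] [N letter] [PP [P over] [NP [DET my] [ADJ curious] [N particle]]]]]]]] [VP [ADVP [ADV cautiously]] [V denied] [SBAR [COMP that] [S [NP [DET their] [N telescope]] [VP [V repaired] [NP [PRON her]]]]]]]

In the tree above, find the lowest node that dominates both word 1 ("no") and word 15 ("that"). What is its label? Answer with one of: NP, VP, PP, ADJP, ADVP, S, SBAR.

Both words fall inside [S no sample under each premise through a letter over my curious particle cautiously denied that their telescope repaired her] (words 1–19), and no smaller constituent contains them both. Label: S.

S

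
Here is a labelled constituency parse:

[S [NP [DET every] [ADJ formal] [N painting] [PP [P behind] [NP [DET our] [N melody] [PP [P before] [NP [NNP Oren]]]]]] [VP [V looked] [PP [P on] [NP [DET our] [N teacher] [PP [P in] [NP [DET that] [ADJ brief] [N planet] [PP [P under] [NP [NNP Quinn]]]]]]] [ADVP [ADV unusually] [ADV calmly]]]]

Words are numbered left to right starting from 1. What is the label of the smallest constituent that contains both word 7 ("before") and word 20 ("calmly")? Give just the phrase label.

S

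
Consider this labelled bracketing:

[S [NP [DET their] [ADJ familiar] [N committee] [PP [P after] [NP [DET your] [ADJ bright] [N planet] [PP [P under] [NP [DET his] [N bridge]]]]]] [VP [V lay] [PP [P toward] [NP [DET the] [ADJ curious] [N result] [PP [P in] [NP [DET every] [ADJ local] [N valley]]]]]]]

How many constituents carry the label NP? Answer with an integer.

5

Listing each NP by its span: [NP their familiar committee after your bright planet under his bridge]; [NP your bright planet under his bridge]; [NP his bridge]; [NP the curious result in every local valley]; [NP every local valley] — that makes 5.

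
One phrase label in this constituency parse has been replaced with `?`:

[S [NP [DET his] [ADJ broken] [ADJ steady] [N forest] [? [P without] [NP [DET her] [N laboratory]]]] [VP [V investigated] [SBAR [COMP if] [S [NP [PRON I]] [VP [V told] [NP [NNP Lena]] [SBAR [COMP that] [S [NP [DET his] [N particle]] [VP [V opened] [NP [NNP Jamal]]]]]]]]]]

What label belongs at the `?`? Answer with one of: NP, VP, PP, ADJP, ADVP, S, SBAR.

A constituent whose immediate children are P 'without', NP is a prepositional phrase: PP.

PP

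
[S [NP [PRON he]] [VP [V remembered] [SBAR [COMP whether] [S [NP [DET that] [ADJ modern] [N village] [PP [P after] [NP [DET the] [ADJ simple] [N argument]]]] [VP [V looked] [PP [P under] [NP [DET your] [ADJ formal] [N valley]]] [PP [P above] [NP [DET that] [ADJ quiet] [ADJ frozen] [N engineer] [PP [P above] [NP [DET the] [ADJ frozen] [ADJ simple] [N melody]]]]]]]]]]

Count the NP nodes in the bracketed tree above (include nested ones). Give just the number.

The NP constituents are: [NP he]; [NP that modern village after the simple argument]; [NP the simple argument]; [NP your formal valley]; [NP that quiet frozen engineer above the frozen simple melody]; [NP the frozen simple melody]. Total: 6.

6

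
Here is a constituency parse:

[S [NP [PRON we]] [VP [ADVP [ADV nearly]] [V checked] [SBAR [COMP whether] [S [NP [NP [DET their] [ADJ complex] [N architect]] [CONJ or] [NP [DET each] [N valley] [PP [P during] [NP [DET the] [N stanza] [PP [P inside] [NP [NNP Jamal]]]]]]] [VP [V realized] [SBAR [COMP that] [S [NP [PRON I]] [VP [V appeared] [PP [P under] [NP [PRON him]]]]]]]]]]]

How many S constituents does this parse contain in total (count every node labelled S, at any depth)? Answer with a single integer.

The S constituents are: [S we nearly checked whether their complex architect or each valley during the stanza inside Jamal realized that I appeared under him]; [S their complex architect or each valley during the stanza inside Jamal realized that I appeared under him]; [S I appeared under him]. Total: 3.

3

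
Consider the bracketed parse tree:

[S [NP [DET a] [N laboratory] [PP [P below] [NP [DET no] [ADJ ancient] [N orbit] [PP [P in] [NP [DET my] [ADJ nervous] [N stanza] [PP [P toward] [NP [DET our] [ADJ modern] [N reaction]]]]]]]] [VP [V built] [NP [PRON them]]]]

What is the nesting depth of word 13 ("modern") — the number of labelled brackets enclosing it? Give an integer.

Counting open brackets not yet closed at "modern": [S [NP [PP [NP [PP [NP [PP [NP [ADJ = 9.

9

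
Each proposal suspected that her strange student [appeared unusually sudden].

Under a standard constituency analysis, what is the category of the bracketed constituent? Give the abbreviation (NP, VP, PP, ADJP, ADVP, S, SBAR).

VP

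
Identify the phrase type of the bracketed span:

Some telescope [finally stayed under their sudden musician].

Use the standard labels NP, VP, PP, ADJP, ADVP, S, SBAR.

VP

The bracketed span "finally stayed under their sudden musician" is headed by "stayed", making it a verb phrase (VP).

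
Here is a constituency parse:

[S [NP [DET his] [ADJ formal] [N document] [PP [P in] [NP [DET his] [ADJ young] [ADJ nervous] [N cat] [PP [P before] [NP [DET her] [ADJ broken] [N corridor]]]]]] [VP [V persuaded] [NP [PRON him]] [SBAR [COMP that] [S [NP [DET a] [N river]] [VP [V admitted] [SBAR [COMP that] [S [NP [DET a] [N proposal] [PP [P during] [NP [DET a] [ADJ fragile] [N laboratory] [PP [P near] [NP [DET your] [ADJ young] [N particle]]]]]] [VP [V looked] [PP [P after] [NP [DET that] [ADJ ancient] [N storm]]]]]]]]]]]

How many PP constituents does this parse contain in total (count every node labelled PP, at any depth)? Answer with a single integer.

The PP constituents are: [PP in his young nervous cat before her broken corridor]; [PP before her broken corridor]; [PP during a fragile laboratory near your young particle]; [PP near your young particle]; [PP after that ancient storm]. Total: 5.

5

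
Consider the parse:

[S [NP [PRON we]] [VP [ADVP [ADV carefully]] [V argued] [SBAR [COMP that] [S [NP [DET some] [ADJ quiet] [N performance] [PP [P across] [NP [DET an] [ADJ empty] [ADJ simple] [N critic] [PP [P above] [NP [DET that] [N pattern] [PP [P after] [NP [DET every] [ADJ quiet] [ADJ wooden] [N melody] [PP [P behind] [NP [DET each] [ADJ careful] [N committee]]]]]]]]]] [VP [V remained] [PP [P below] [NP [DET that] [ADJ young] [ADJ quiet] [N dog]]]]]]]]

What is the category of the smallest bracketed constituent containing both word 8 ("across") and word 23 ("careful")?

PP

Word 8 lies under S → VP → SBAR → S → NP → PP → P; word 23 lies under S → VP → SBAR → S → NP → PP → NP → PP → NP → PP → NP → PP → NP → ADJ. The lowest shared node is the PP.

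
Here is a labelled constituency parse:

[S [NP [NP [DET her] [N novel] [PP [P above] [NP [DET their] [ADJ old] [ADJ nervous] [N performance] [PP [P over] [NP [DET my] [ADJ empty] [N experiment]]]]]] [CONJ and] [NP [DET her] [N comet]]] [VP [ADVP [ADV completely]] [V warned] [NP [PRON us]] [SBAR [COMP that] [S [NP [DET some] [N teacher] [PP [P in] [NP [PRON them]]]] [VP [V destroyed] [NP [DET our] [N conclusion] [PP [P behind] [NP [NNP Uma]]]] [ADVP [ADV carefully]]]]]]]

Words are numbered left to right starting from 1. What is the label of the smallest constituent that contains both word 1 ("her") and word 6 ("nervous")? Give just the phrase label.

NP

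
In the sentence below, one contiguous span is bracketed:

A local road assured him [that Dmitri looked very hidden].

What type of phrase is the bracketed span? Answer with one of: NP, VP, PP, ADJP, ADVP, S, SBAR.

SBAR

The span is built around the complementizer "that" — a subordinate clause (SBAR).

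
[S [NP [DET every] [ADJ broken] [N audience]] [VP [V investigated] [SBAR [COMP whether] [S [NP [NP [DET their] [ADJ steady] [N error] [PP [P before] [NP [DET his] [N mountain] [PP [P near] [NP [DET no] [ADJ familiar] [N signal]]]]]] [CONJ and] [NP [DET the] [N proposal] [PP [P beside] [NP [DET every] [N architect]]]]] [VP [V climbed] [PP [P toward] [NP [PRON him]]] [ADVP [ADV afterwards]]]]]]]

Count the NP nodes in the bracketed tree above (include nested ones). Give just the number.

8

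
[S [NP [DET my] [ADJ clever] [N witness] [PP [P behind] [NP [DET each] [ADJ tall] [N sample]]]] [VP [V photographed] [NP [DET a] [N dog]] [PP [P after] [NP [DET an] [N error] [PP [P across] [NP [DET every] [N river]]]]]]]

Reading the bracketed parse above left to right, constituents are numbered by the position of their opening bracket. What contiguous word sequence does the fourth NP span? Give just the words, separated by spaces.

an error across every river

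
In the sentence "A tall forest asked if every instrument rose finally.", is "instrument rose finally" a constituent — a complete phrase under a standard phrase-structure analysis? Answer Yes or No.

No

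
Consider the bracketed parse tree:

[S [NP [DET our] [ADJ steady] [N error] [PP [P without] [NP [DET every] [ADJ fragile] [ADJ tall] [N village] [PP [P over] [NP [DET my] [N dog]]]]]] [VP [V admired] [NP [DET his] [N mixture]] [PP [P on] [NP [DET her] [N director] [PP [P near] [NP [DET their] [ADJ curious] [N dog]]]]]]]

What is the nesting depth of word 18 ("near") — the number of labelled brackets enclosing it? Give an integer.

6

Counting open brackets not yet closed at "near": [S [VP [PP [NP [PP [P = 6.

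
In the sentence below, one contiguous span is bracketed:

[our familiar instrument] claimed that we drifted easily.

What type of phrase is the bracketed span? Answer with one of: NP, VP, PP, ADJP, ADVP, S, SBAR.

NP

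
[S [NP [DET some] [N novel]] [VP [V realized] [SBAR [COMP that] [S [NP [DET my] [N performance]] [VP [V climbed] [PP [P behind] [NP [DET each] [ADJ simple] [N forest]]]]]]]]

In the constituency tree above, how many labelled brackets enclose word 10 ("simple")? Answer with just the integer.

8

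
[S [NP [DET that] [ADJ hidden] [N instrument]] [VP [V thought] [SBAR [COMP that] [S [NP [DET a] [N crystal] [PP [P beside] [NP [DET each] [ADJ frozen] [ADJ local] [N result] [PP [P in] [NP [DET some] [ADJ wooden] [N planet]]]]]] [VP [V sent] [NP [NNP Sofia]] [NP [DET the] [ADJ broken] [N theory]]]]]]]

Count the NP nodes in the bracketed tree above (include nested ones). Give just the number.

6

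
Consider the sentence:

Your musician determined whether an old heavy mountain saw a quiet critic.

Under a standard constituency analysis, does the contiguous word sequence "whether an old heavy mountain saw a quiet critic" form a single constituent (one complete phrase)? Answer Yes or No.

Yes

These words form the whole subordinate clause headed by "whether", so yes — one constituent.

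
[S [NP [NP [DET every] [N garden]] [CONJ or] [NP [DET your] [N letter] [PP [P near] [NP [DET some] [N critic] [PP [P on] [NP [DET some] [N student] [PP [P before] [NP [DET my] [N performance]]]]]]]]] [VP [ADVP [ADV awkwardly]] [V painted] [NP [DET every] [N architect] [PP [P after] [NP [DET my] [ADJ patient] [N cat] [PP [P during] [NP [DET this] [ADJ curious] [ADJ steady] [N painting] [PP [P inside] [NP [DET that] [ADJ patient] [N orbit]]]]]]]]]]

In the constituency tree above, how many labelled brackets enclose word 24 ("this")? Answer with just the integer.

8

Path from the root down to the word: S → VP → NP → PP → NP → PP → NP → DET. That is 8 enclosing brackets.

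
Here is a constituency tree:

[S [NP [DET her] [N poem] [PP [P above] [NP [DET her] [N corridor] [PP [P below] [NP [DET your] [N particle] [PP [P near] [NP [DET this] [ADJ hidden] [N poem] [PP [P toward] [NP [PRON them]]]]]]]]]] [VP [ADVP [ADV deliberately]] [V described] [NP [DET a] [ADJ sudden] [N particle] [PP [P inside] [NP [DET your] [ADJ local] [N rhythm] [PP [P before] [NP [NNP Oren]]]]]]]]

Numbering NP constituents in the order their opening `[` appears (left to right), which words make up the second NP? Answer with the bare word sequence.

her corridor below your particle near this hidden poem toward them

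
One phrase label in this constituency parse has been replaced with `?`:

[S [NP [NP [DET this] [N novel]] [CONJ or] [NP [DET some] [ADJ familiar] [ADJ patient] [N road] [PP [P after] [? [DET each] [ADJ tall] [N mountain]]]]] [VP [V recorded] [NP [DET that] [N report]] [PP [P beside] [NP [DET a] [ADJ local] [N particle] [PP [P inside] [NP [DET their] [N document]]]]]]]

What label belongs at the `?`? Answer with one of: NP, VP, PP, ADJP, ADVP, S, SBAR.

NP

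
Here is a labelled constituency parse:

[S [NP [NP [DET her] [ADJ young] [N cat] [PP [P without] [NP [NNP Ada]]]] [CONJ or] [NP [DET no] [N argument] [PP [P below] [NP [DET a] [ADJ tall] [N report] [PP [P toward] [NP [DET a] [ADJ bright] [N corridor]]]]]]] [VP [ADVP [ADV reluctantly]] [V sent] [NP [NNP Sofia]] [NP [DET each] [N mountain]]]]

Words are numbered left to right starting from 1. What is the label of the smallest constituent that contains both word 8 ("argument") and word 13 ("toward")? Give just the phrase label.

NP

Word 8 lies under S → NP → NP → N; word 13 lies under S → NP → NP → PP → NP → PP → P. The lowest shared node is the NP.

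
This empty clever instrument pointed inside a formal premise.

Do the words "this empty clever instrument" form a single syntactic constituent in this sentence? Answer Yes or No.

These words form the whole noun phrase headed by "instrument", so yes — one constituent.

Yes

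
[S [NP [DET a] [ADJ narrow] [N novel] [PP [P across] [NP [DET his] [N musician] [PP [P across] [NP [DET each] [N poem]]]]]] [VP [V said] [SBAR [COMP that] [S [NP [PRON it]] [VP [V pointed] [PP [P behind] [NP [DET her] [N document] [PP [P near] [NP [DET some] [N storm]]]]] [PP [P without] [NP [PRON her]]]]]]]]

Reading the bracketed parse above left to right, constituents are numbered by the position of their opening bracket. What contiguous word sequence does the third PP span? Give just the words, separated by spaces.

behind her document near some storm

Opening `[PP` markers occur at word positions 4, 7, 14, 17, 20; the third of these opens the constituent [PP behind her document near some storm].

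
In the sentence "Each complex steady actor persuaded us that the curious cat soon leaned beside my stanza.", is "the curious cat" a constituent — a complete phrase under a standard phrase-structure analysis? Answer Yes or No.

"the curious cat" is exactly the noun phrase [NP the curious cat], a complete constituent.

Yes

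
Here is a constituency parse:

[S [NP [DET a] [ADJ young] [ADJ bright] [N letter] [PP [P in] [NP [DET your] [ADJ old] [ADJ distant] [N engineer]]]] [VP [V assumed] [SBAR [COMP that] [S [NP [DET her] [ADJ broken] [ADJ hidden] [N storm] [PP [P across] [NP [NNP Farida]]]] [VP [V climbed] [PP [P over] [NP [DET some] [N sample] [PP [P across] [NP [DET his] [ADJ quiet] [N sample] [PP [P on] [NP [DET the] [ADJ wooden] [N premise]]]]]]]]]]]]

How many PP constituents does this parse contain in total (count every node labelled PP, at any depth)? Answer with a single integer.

5

Listing each PP by its span: [PP in your old distant engineer]; [PP across Farida]; [PP over some sample across his quiet sample on the wooden premise]; [PP across his quiet sample on the wooden premise]; [PP on the wooden premise] — that makes 5.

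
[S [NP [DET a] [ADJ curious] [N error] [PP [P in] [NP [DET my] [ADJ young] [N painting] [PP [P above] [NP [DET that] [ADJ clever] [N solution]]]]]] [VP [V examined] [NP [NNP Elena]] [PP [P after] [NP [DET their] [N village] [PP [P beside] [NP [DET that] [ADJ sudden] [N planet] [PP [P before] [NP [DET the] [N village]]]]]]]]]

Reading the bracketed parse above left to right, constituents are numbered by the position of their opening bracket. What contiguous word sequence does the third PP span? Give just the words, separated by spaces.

The PP opening brackets appear, in order, over: "in my young painting above that clever solution"; "above that clever solution"; "after their village beside that sudden planet before the village"; "beside that sudden planet before the village"; "before the village". The third one spans "after their village beside that sudden planet before the village".

after their village beside that sudden planet before the village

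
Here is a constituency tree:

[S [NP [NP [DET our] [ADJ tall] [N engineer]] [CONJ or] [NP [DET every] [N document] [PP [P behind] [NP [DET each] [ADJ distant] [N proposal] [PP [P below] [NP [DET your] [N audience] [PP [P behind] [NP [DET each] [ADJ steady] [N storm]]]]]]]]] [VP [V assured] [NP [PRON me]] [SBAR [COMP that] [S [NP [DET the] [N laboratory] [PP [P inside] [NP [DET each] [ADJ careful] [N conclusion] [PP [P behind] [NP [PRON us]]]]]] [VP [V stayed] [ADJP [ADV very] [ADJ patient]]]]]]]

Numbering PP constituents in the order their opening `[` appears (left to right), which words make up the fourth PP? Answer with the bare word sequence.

inside each careful conclusion behind us

Opening `[PP` markers occur at word positions 7, 11, 14, 23, 27; the fourth of these opens the constituent [PP inside each careful conclusion behind us].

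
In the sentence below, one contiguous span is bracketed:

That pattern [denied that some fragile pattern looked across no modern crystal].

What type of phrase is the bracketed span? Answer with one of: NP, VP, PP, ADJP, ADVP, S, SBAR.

VP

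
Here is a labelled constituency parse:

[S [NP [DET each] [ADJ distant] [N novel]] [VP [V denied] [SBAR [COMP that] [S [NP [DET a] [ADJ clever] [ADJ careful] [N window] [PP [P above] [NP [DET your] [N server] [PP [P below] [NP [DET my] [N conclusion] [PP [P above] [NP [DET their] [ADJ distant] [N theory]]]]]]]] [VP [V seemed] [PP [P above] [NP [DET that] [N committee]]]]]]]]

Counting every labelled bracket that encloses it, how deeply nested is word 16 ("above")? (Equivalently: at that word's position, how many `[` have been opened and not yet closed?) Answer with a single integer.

11

Counting open brackets not yet closed at "above": [S [VP [SBAR [S [NP [PP [NP [PP [NP [PP [P = 11.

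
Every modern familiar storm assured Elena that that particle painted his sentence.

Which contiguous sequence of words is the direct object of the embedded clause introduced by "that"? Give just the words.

his sentence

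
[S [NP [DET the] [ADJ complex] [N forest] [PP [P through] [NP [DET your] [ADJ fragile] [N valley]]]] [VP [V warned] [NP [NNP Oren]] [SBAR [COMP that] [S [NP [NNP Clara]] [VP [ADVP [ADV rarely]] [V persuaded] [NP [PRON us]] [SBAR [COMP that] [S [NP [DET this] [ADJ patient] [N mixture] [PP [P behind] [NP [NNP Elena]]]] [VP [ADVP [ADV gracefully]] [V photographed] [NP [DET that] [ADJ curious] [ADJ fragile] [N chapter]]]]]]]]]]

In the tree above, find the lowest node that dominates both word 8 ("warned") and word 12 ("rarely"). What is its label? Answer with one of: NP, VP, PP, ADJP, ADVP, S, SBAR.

VP

Word 8 lies under S → VP → V; word 12 lies under S → VP → SBAR → S → VP → ADVP → ADV. The lowest shared node is the VP.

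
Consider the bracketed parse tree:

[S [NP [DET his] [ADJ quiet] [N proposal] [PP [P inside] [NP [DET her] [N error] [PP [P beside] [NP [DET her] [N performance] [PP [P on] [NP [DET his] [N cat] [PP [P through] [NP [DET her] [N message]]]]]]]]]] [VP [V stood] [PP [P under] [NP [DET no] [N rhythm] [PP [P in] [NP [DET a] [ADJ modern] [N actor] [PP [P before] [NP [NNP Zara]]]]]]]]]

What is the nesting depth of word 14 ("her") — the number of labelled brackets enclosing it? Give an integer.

Path from the root down to the word: S → NP → PP → NP → PP → NP → PP → NP → PP → NP → DET. That is 11 enclosing brackets.

11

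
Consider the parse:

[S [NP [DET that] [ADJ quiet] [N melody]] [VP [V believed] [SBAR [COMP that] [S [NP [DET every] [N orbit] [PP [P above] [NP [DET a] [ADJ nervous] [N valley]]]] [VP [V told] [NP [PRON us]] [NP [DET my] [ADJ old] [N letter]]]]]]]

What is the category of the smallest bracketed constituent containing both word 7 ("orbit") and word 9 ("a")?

Word 7 lies under S → VP → SBAR → S → NP → N; word 9 lies under S → VP → SBAR → S → NP → PP → NP → DET. The lowest shared node is the NP.

NP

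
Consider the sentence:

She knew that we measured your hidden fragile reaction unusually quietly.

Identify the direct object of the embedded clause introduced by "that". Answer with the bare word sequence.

your hidden fragile reaction

Within the embedded clause introduced by "that", the direct object of "measured" is "your hidden fragile reaction".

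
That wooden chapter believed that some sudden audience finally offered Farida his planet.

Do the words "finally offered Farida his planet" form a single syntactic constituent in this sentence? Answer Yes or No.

Yes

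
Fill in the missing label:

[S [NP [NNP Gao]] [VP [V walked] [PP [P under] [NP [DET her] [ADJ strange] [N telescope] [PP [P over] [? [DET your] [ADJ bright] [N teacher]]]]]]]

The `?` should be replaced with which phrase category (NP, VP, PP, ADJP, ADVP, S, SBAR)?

NP

The `?` node immediately contains: DET 'your', ADJ 'bright', N 'teacher'. That is the internal structure of a noun phrase, so the label is NP.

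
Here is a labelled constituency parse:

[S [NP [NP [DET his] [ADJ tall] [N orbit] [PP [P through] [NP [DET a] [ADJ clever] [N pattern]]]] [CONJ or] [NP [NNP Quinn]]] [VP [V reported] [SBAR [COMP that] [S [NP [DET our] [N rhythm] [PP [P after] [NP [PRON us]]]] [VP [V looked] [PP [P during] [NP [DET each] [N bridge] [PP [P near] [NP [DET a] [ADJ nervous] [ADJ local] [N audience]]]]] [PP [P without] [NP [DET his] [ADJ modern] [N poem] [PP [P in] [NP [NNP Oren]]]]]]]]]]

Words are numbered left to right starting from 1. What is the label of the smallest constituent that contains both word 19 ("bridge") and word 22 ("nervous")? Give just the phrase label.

NP

Both words fall inside [NP each bridge near a nervous local audience] (words 18–24), and no smaller constituent contains them both. Label: NP.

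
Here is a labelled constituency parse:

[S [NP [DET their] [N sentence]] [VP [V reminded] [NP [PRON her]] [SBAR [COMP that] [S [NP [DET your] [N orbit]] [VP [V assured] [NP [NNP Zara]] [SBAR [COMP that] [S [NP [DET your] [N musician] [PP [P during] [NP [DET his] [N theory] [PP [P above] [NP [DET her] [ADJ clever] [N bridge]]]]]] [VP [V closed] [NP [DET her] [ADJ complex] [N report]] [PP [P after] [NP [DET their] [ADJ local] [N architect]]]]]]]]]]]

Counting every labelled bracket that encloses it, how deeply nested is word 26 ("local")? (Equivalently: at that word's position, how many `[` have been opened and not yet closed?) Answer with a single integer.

Path from the root down to the word: S → VP → SBAR → S → VP → SBAR → S → VP → PP → NP → ADJ. That is 11 enclosing brackets.

11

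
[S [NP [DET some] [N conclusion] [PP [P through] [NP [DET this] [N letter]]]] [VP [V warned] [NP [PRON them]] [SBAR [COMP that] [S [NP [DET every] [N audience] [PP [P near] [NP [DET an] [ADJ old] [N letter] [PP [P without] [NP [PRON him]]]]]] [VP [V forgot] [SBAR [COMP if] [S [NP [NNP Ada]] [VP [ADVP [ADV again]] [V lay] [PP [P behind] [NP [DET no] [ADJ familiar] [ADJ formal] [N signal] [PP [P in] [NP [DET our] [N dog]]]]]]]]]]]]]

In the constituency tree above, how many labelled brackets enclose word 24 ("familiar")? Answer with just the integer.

11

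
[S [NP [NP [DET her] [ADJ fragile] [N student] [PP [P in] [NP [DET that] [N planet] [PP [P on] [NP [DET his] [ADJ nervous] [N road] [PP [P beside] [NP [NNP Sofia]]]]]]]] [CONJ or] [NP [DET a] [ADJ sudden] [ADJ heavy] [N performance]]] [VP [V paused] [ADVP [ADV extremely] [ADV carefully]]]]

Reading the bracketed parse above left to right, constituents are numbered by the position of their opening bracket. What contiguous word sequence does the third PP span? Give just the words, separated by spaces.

beside Sofia

The PP opening brackets appear, in order, over: "in that planet on his nervous road beside Sofia"; "on his nervous road beside Sofia"; "beside Sofia". The third one spans "beside Sofia".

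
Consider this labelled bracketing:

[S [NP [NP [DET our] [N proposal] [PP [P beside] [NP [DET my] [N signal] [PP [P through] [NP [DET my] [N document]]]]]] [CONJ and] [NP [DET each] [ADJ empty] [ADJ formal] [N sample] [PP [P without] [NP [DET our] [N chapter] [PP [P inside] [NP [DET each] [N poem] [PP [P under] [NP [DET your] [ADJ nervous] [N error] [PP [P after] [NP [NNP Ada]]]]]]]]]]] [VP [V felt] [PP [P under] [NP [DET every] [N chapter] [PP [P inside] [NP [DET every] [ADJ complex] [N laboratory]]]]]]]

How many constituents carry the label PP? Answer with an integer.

Scanning left to right, an opening `[PP` appears at word positions 3, 6, 14, 17, 20, 24, 27, 30 — 8 in total.

8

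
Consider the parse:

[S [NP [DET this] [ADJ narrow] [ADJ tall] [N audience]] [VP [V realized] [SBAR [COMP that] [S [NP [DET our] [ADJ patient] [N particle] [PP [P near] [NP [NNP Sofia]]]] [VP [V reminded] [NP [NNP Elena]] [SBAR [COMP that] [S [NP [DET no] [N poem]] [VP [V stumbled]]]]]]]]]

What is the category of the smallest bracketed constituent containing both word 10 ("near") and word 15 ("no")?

Word 10 lies under S → VP → SBAR → S → NP → PP → P; word 15 lies under S → VP → SBAR → S → VP → SBAR → S → NP → DET. The lowest shared node is the S.

S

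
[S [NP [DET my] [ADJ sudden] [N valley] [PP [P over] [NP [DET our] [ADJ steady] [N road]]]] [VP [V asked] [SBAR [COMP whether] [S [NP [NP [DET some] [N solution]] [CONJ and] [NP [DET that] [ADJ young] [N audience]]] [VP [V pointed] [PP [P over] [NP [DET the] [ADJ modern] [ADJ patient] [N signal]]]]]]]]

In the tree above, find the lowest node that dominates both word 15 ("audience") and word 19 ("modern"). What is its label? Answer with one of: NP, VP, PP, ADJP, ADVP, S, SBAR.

S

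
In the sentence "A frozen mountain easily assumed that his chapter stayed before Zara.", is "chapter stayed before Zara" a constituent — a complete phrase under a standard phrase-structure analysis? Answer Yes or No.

No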